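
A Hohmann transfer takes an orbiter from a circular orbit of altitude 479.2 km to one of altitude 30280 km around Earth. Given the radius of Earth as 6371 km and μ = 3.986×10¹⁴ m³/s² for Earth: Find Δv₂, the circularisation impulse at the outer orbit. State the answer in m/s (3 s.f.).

Δv ≈ 1450 m/s

r₁ = 6371 + 479.2 = 6850.2 km = 6.8502×10⁶ m.
r₂ = 6371 + 30280 = 36651 km = 3.6651×10⁷ m.
Transfer ellipse a_t = (r₁ + r₂)/2 = 2.175×10⁷ m.
At r₁: circular v_c1 = √(μ/r₁) = 7628 m/s; transfer-perigee v_p = √[μ(2/r₁ − 1/a_t)] = 9902 m/s.
At r₂: circular v_c2 = √(μ/r₂) = 3298 m/s; transfer-apogee v_a = √[μ(2/r₂ − 1/a_t)] = 1851 m/s.
Δv₂ = v_c2 − v_a = 1447 m/s.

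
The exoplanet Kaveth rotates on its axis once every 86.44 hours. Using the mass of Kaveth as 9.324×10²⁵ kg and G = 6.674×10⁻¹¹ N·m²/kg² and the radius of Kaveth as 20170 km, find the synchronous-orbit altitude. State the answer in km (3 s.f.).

h_sync ≈ 2.28×10⁵ km

μ = GM = 6.674×10⁻¹¹ × 9.324×10²⁵ = 6.223×10¹⁵ m³/s².
T = 86.44 hours = 3.112×10⁵ s.
A synchronous orbit has period T, so by Kepler's third law a = (μT²/4π²)^(1/3).
μT²/4π² = 6.223×10¹⁵ × (3.112×10⁵)² / 39.48 = 1.526×10²⁵ m³.
a = 2.481×10⁸ m = 2.4806×10⁵ km.
Altitude h = a − R = 2.4806×10⁵ − 20170 = 2.2789×10⁵ km.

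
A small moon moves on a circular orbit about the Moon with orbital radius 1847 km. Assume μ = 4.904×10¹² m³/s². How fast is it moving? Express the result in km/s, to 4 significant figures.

v ≈ 1.629 km/s

r = 1847 km = 1.847×10⁶ m.
For a circular orbit v = √(μ/r) = √(4.904×10¹² / 1.847×10⁶) = √(2.655×10⁶) = 1629 m/s.
That is 1.629 km/s.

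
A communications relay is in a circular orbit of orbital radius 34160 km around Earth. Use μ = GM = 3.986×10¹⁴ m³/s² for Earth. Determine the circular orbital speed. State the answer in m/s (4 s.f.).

r = 34160 km = 3.416×10⁷ m.
For a circular orbit v = √(μ/r) = √(3.986×10¹⁴ / 3.416×10⁷) = √(1.167×10⁷) = 3416 m/s.

v ≈ 3416 m/s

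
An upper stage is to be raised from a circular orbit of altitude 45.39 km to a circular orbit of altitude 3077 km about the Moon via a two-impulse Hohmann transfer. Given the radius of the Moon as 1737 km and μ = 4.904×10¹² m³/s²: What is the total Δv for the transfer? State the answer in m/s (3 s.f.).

r₁ = 1737 + 45.39 = 1782.4 km = 1.7824×10⁶ m.
r₂ = 1737 + 3077 = 4814.0 km = 4.8140×10⁶ m.
Transfer ellipse a_t = (r₁ + r₂)/2 = 3.298×10⁶ m.
At r₁: circular v_c1 = √(μ/r₁) = 1659 m/s; transfer-perilune v_p = √[μ(2/r₁ − 1/a_t)] = 2004 m/s.
Δv₁ = v_p − v_c1 = 345.2 m/s.
At r₂: circular v_c2 = √(μ/r₂) = 1009 m/s; transfer-apolune v_a = √[μ(2/r₂ − 1/a_t)] = 742.0 m/s.
Δv₂ = v_c2 − v_a = 267.3 m/s.
Total Δv = Δv₁ + Δv₂ = 612.6 m/s.

Δv_total ≈ 613 m/s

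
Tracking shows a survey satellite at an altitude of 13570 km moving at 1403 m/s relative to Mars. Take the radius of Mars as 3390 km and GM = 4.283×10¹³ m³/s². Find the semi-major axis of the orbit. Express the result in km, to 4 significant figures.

r = 3390 + 13570 = 16960 km = 1.696×10⁷ m.
Specific orbital energy ε = v²/2 − μ/r = (1403)²/2 − 4.283×10¹³/1.696×10⁷ = -1.541×10⁶ J/kg.
Since ε = −μ/(2a), a = −μ/(2ε) = 1.390×10⁷ m = 13895 km.

a ≈ 13900 km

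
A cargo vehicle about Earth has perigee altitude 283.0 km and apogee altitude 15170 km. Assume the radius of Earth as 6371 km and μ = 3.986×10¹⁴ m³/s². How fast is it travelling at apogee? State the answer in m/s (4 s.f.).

v ≈ 2955 m/s

r_p = 6371 + 283.0 = 6654.0 km = 6.6540×10⁶ m.
r_a = 6371 + 15170 = 21541 km = 2.1541×10⁷ m.
Semi-major axis a = (r_p + r_a)/2 = 14098 km = 1.410×10⁷ m.
Vis-viva: v² = μ(2/r − 1/a) = 3.986×10¹⁴ × (9.285×10⁻⁸ − 7.093×10⁻⁸) = 8.734×10⁶ m²/s².
v = 2955 m/s.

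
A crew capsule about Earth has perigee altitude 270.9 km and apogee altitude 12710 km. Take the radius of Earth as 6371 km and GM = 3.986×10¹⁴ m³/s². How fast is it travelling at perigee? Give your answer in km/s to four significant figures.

v ≈ 9.436 km/s

r_p = 6371 + 270.9 = 6641.9 km = 6.6419×10⁶ m.
r_a = 6371 + 12710 = 19081 km = 1.9081×10⁷ m.
Semi-major axis a = (r_p + r_a)/2 = 12861 km = 1.286×10⁷ m.
Vis-viva: v² = μ(2/r − 1/a) = 3.986×10¹⁴ × (3.011×10⁻⁷ − 7.775×10⁻⁸) = 8.903×10⁷ m²/s².
v = 9436 m/s = 9.436 km/s.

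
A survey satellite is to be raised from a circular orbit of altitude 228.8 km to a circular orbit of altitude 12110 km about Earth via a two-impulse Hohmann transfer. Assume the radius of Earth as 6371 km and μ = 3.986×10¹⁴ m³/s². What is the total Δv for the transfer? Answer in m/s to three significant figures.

Δv_total ≈ 2940 m/s

r₁ = 6371 + 228.8 = 6599.8 km = 6.5998×10⁶ m.
r₂ = 6371 + 12110 = 18481 km = 1.8481×10⁷ m.
Transfer ellipse a_t = (r₁ + r₂)/2 = 1.254×10⁷ m.
At r₁: circular v_c1 = √(μ/r₁) = 7771 m/s; transfer-perigee v_p = √[μ(2/r₁ − 1/a_t)] = 9434 m/s.
Δv₁ = v_p − v_c1 = 1663 m/s.
At r₂: circular v_c2 = √(μ/r₂) = 4644 m/s; transfer-apogee v_a = √[μ(2/r₂ − 1/a_t)] = 3369 m/s.
Δv₂ = v_c2 − v_a = 1275 m/s.
Total Δv = Δv₁ + Δv₂ = 2938 m/s.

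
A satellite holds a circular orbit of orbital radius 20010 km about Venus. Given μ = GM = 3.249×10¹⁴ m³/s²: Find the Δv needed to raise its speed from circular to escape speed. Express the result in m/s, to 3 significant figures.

r = 20010 km = 2.001×10⁷ m.
Circular speed v_c = √(μ/r) = 4030 m/s.
Escape speed v_esc = √(2μ/r) = √2 × v_c = 5699 m/s.
Δv = v_esc − v_c = 1669 m/s.

Δv ≈ 1670 m/s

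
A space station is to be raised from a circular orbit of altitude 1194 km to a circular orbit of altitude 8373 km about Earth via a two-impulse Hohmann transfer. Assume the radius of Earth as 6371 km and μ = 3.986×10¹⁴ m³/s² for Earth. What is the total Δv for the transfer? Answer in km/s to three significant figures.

r₁ = 6371 + 1194 = 7565.0 km = 7.5650×10⁶ m.
r₂ = 6371 + 8373 = 14744 km = 1.4744×10⁷ m.
Transfer ellipse a_t = (r₁ + r₂)/2 = 1.115×10⁷ m.
At r₁: circular v_c1 = √(μ/r₁) = 7259 m/s; transfer-perigee v_p = √[μ(2/r₁ − 1/a_t)] = 8345 m/s.
Δv₁ = v_p − v_c1 = 1087 m/s.
At r₂: circular v_c2 = √(μ/r₂) = 5199 m/s; transfer-apogee v_a = √[μ(2/r₂ − 1/a_t)] = 4282 m/s.
Δv₂ = v_c2 − v_a = 917.6 m/s.
Total Δv = Δv₁ + Δv₂ = 2004 m/s = 2.004 km/s.

Δv_total ≈ 2.00 km/s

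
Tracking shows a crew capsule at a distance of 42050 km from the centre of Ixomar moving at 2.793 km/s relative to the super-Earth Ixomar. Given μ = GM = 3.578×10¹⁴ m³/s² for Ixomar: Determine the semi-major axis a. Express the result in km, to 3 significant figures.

r = 4.205×10⁷ m.
Specific orbital energy ε = v²/2 − μ/r = (2793)²/2 − 3.578×10¹⁴/4.205×10⁷ = -4.608×10⁶ J/kg.
Since ε = −μ/(2a), a = −μ/(2ε) = 3.882×10⁷ m = 38820 km.

a ≈ 38800 km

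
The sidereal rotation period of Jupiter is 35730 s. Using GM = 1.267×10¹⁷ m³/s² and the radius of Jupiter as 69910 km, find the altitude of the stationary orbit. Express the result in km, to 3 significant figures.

A synchronous orbit has period T, so by Kepler's third law a = (μT²/4π²)^(1/3).
μT²/4π² = 1.267×10¹⁷ × (3.573×10⁴)² / 39.48 = 4.097×10²⁴ m³.
a = 1.600×10⁸ m = 1.6002×10⁵ km.
Altitude h = a − R = 1.6002×10⁵ − 69910 = 90105 km.

h_sync ≈ 90100 km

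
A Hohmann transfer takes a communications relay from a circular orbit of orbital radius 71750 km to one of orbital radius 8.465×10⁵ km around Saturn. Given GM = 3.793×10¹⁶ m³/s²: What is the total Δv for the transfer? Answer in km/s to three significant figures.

r₁ = 71750 km = 7.175×10⁷ m.
r₂ = 8.465×10⁵ km = 8.465×10⁸ m.
Transfer ellipse a_t = (r₁ + r₂)/2 = 4.591×10⁸ m.
At r₁: circular v_c1 = √(μ/r₁) = 22990 m/s; transfer-perikrone v_p = √[μ(2/r₁ − 1/a_t)] = 31220 m/s.
Δv₁ = v_p − v_c1 = 8227 m/s.
At r₂: circular v_c2 = √(μ/r₂) = 6694 m/s; transfer-apokrone v_a = √[μ(2/r₂ − 1/a_t)] = 2646 m/s.
Δv₂ = v_c2 − v_a = 4048 m/s.
Total Δv = Δv₁ + Δv₂ = 12280 m/s = 12.28 km/s.

Δv_total ≈ 12.3 km/s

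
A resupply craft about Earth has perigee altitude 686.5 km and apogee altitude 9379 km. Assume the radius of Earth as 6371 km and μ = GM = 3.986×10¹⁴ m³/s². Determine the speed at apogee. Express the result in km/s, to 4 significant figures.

r_p = 6371 + 686.5 = 7057.5 km = 7.0575×10⁶ m.
r_a = 6371 + 9379 = 15750 km = 1.5750×10⁷ m.
Semi-major axis a = (r_p + r_a)/2 = 11404 km = 1.140×10⁷ m.
Vis-viva: v² = μ(2/r − 1/a) = 3.986×10¹⁴ × (1.270×10⁻⁷ − 8.769×10⁻⁸) = 1.566×10⁷ m²/s².
v = 3958 m/s = 3.958 km/s.

v ≈ 3.958 km/s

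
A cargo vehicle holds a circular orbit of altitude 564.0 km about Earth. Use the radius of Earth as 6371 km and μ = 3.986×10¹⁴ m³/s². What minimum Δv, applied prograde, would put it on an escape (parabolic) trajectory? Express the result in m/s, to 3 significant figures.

Δv ≈ 3140 m/s

r = 6371 + 564.0 = 6935.0 km = 6.9350×10⁶ m.
Circular speed v_c = √(μ/r) = 7581 m/s.
Escape speed v_esc = √(2μ/r) = √2 × v_c = 10720 m/s.
Δv = v_esc − v_c = 3140 m/s.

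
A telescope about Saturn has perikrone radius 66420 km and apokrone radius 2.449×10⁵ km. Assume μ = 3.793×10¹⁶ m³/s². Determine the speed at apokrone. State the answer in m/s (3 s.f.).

Semi-major axis a = (r_p + r_a)/2 = 1.5566×10⁵ km = 1.557×10⁸ m.
Vis-viva: v² = μ(2/r − 1/a) = 3.793×10¹⁶ × (8.167×10⁻⁹ − 6.424×10⁻⁹) = 6.609×10⁷ m²/s².
v = 8129 m/s.

v ≈ 8130 m/s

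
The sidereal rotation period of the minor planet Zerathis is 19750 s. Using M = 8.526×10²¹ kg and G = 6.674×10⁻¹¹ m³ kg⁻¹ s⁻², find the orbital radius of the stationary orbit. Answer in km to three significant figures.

r_sync ≈ 1780 km

μ = GM = 6.674×10⁻¹¹ × 8.526×10²¹ = 5.690×10¹¹ m³/s².
A synchronous orbit has period T, so by Kepler's third law a = (μT²/4π²)^(1/3).
μT²/4π² = 5.690×10¹¹ × (1.975×10⁴)² / 39.48 = 5.622×10¹⁸ m³.
a = 1.778×10⁶ m = 1778.2 km.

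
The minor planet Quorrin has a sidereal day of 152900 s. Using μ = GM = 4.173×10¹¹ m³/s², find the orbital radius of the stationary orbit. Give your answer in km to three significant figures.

r_sync ≈ 6280 km

A synchronous orbit has period T, so by Kepler's third law a = (μT²/4π²)^(1/3).
μT²/4π² = 4.173×10¹¹ × (1.529×10⁵)² / 39.48 = 2.471×10²⁰ m³.
a = 6.275×10⁶ m = 6275.3 km.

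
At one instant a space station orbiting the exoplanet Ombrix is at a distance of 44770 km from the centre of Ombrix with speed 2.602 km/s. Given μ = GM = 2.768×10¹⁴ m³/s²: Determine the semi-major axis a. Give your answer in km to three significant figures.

a ≈ 49500 km

r = 4.477×10⁷ m.
Vis-viva rearranged: 1/a = 2/r − v²/μ = 4.467×10⁻⁸ − 2.446×10⁻⁸ = 2.021×10⁻⁸ m⁻¹.
a = 4.947×10⁷ m = 49473 km.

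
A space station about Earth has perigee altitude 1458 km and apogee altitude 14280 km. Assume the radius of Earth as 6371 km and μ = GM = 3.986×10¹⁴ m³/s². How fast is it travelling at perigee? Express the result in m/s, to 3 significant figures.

v ≈ 8590 m/s

r_p = 6371 + 1458 = 7829.0 km = 7.8290×10⁶ m.
r_a = 6371 + 14280 = 20651 km = 2.0651×10⁷ m.
Semi-major axis a = (r_p + r_a)/2 = 14240 km = 1.424×10⁷ m.
Vis-viva: v² = μ(2/r − 1/a) = 3.986×10¹⁴ × (2.555×10⁻⁷ − 7.022×10⁻⁸) = 7.383×10⁷ m²/s².
v = 8593 m/s.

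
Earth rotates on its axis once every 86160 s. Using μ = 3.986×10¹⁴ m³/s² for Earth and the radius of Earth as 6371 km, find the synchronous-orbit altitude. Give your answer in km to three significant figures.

A synchronous orbit has period T, so by Kepler's third law a = (μT²/4π²)^(1/3).
μT²/4π² = 3.986×10¹⁴ × (8.616×10⁴)² / 39.48 = 7.495×10²² m³.
a = 4.216×10⁷ m = 42163 km.
Altitude h = a − R = 42163 − 6371 = 35792 km.

h_sync ≈ 35800 km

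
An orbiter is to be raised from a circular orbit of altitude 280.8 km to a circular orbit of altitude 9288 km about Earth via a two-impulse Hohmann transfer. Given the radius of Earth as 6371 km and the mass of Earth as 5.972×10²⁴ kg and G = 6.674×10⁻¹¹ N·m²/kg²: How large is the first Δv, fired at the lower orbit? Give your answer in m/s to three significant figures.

μ = GM = 6.674×10⁻¹¹ × 5.972×10²⁴ = 3.986×10¹⁴ m³/s².
r₁ = 6371 + 280.8 = 6651.8 km = 6.6518×10⁶ m.
r₂ = 6371 + 9288 = 15659 km = 1.5659×10⁷ m.
Transfer ellipse a_t = (r₁ + r₂)/2 = 1.116×10⁷ m.
At r₁: circular v_c1 = √(μ/r₁) = 7741 m/s; transfer-perigee v_p = √[μ(2/r₁ − 1/a_t)] = 9171 m/s.
Δv₁ = v_p − v_c1 = 1430 m/s.

Δv ≈ 1430 m/s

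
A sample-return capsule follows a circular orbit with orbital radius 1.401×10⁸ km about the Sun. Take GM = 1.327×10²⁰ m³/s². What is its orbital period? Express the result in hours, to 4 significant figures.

T ≈ 7945 hours

r = 1.401×10⁸ km = 1.401×10¹¹ m.
Kepler's third law: T = 2π√(r³/μ) = 2π√((1.401×10¹¹)³ / 1.327×10²⁰).
r³/μ = 2.072×10¹³ s², so T = 2π × 4.552×10⁶ = 2.860×10⁷ s.
Converting: 2.860×10⁷ s ÷ 3600 = 7945 hours.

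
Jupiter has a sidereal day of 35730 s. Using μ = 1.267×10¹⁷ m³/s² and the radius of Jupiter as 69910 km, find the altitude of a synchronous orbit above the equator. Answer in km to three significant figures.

h_sync ≈ 90100 km

A synchronous orbit has period T, so by Kepler's third law a = (μT²/4π²)^(1/3).
μT²/4π² = 1.267×10¹⁷ × (3.573×10⁴)² / 39.48 = 4.097×10²⁴ m³.
a = 1.600×10⁸ m = 1.6002×10⁵ km.
Altitude h = a − R = 1.6002×10⁵ − 69910 = 90105 km.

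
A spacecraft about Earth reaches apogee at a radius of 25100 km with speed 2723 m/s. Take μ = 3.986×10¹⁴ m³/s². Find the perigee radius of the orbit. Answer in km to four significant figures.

perigee radius ≈ 7644 km

r_a = 2.510×10⁷ m.
Specific energy ε = v²/2 − μ/r = -1.217×10⁷ J/kg, so a = −μ/(2ε) = 1.637×10⁷ m.
The apsides satisfy r_p + r_a = 2a, so the perigee radius is 2a − r_a = 7.644×10⁶ m = 7644.3 km.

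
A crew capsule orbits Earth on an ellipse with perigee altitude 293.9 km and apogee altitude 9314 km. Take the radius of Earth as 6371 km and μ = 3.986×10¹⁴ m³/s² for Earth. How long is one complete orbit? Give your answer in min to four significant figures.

T ≈ 195.9 min

r_p = 6371 + 293.9 = 6664.9 km = 6.6649×10⁶ m.
r_a = 6371 + 9314 = 15685 km = 1.5685×10⁷ m.
Semi-major axis a = (r_p + r_a)/2 = (6664.9 + 15685)/2 = 11175 km = 1.117×10⁷ m.
By Kepler's third law T = 2π√(a³/μ) = 2π × 1.871×10³ = 1.176×10⁴ s.
= 195.9 min.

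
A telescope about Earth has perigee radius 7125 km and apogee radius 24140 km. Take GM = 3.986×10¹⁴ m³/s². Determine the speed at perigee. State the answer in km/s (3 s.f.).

Semi-major axis a = (r_p + r_a)/2 = 15632 km = 1.563×10⁷ m.
Vis-viva: v² = μ(2/r − 1/a) = 3.986×10¹⁴ × (2.807×10⁻⁷ − 6.397×10⁻⁸) = 8.639×10⁷ m²/s².
v = 9295 m/s = 9.295 km/s.

v ≈ 9.29 km/s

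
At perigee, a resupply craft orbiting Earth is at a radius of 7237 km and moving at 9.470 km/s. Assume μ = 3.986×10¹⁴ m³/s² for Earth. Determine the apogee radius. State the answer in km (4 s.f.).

r_p = 7.237×10⁶ m.
Specific energy ε = v²/2 − μ/r = -1.024×10⁷ J/kg, so a = −μ/(2ε) = 1.947×10⁷ m.
The apsides satisfy r_p + r_a = 2a, so the apogee radius is 2a − r_p = 3.170×10⁷ m = 31698 km.

apogee radius ≈ 31700 km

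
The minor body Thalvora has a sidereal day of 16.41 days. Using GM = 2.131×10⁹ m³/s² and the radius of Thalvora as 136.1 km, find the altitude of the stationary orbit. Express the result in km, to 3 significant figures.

T = 16.41 days = 1.418×10⁶ s.
A synchronous orbit has period T, so by Kepler's third law a = (μT²/4π²)^(1/3).
μT²/4π² = 2.131×10⁹ × (1.418×10⁶)² / 39.48 = 1.085×10²⁰ m³.
a = 4.770×10⁶ m = 4769.7 km.
Altitude h = a − R = 4769.7 − 136.1 = 4633.6 km.

h_sync ≈ 4630 km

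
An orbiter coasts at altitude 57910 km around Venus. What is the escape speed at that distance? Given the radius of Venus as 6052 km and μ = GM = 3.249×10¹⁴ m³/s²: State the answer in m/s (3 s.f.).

v_esc ≈ 3190 m/s

r = 6052 + 57910 = 63962 km = 6.3962×10⁷ m.
Escape speed v_esc = √(2μ/r) = √(2 × 3.249×10¹⁴ / 6.396×10⁷) = √(1.016×10⁷) = 3187 m/s.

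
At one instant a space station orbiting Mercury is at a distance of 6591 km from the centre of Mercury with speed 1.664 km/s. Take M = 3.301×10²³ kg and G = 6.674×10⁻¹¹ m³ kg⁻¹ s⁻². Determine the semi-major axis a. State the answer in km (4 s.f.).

μ = GM = 6.674×10⁻¹¹ × 3.301×10²³ = 2.203×10¹³ m³/s².
r = 6.591×10⁶ m.
Vis-viva rearranged: 1/a = 2/r − v²/μ = 3.034×10⁻⁷ − 1.257×10⁻⁷ = 1.778×10⁻⁷ m⁻¹.
a = 5.626×10⁶ m = 5625.5 km.

a ≈ 5626 km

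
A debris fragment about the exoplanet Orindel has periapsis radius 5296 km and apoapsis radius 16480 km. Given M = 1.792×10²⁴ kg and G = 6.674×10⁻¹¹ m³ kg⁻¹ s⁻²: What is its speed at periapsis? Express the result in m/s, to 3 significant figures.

v ≈ 5850 m/s

μ = GM = 6.674×10⁻¹¹ × 1.792×10²⁴ = 1.196×10¹⁴ m³/s².
Semi-major axis a = (r_p + r_a)/2 = 10888 km = 1.089×10⁷ m.
Vis-viva: v² = μ(2/r − 1/a) = 1.196×10¹⁴ × (3.776×10⁻⁷ − 9.184×10⁻⁸) = 3.418×10⁷ m²/s².
v = 5846 m/s.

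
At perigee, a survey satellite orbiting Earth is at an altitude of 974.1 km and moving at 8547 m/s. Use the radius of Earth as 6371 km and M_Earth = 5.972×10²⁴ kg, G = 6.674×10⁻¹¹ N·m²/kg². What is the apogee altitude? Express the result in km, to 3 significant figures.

μ = GM = 6.674×10⁻¹¹ × 5.972×10²⁴ = 3.986×10¹⁴ m³/s².
r_p = 6371 + 974.1 = 7345.1 km = 7.345×10⁶ m.
Specific energy ε = v²/2 − μ/r = -1.774×10⁷ J/kg, so a = −μ/(2ε) = 1.123×10⁷ m.
The apsides satisfy r_p + r_a = 2a, so the apogee radius is 2a − r_p = 1.512×10⁷ m = 15125 km.
Apogee altitude = 15125 − 6371 = 8753.9 km.

apogee altitude ≈ 8750 km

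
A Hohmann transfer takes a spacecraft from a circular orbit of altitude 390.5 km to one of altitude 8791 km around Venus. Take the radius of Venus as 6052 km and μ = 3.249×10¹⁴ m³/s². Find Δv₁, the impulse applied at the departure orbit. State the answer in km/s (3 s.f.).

Δv ≈ 1.29 km/s

r₁ = 6052 + 390.5 = 6442.5 km = 6.4425×10⁶ m.
r₂ = 6052 + 8791 = 14843 km = 1.4843×10⁷ m.
Transfer ellipse a_t = (r₁ + r₂)/2 = 1.064×10⁷ m.
At r₁: circular v_c1 = √(μ/r₁) = 7101 m/s; transfer-periapsis v_p = √[μ(2/r₁ − 1/a_t)] = 8387 m/s.
Δv₁ = v_p − v_c1 = 1285 m/s.
= 1.285 km/s.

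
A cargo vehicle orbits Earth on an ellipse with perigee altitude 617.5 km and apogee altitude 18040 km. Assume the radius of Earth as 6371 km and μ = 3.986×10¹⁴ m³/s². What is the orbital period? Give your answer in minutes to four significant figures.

r_p = 6371 + 617.5 = 6988.5 km = 6.9885×10⁶ m.
r_a = 6371 + 18040 = 24411 km = 2.4411×10⁷ m.
Semi-major axis a = (r_p + r_a)/2 = (6988.5 + 24411)/2 = 15700 km = 1.570×10⁷ m.
By Kepler's third law T = 2π√(a³/μ) = 2π × 3.116×10³ = 1.958×10⁴ s.
= 326.3 minutes.

T ≈ 326.3 minutes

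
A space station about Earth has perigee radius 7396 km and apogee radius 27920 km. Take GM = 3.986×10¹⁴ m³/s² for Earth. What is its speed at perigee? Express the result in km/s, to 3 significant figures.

v ≈ 9.23 km/s

Semi-major axis a = (r_p + r_a)/2 = 17658 km = 1.766×10⁷ m.
Vis-viva: v² = μ(2/r − 1/a) = 3.986×10¹⁴ × (2.704×10⁻⁷ − 5.663×10⁻⁸) = 8.521×10⁷ m²/s².
v = 9231 m/s = 9.231 km/s.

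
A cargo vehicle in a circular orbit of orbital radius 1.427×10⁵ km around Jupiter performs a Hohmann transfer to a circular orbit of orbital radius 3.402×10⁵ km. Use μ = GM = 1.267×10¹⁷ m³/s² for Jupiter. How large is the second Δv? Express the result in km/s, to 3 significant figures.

Δv ≈ 4.46 km/s

r₁ = 1.427×10⁵ km = 1.427×10⁸ m.
r₂ = 3.402×10⁵ km = 3.402×10⁸ m.
Transfer ellipse a_t = (r₁ + r₂)/2 = 2.414×10⁸ m.
At r₁: circular v_c1 = √(μ/r₁) = 29800 m/s; transfer-perijove v_p = √[μ(2/r₁ − 1/a_t)] = 35370 m/s.
At r₂: circular v_c2 = √(μ/r₂) = 19300 m/s; transfer-apojove v_a = √[μ(2/r₂ − 1/a_t)] = 14840 m/s.
Δv₂ = v_c2 − v_a = 4462 m/s.
= 4.462 km/s.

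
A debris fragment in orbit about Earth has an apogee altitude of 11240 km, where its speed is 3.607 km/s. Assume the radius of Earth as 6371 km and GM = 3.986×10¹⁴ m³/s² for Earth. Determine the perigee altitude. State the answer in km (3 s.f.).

perigee altitude ≈ 732 km

r_a = 6371 + 11240 = 17611 km = 1.761×10⁷ m.
Specific energy ε = v²/2 − μ/r = -1.613×10⁷ J/kg, so a = −μ/(2ε) = 1.236×10⁷ m.
The apsides satisfy r_p + r_a = 2a, so the perigee radius is 2a − r_a = 7.103×10⁶ m = 7103.2 km.
Perigee altitude = 7103.2 − 6371 = 732.24 km.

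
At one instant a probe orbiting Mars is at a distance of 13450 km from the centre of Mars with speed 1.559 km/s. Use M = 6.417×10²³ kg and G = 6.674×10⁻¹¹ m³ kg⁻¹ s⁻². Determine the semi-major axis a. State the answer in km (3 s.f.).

a ≈ 10900 km

μ = GM = 6.674×10⁻¹¹ × 6.417×10²³ = 4.283×10¹³ m³/s².
r = 1.345×10⁷ m.
Specific orbital energy ε = v²/2 − μ/r = (1559)²/2 − 4.283×10¹³/1.345×10⁷ = -1.969×10⁶ J/kg.
Since ε = −μ/(2a), a = −μ/(2ε) = 1.088×10⁷ m = 10876 km.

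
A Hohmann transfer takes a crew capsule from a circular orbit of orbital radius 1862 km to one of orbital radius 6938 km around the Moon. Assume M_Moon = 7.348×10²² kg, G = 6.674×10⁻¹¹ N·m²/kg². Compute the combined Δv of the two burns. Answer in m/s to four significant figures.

μ = GM = 6.674×10⁻¹¹ × 7.348×10²² = 4.904×10¹² m³/s².
r₁ = 1862 km = 1.862×10⁶ m.
r₂ = 6938 km = 6.938×10⁶ m.
Transfer ellipse a_t = (r₁ + r₂)/2 = 4.400×10⁶ m.
At r₁: circular v_c1 = √(μ/r₁) = 1623 m/s; transfer-perilune v_p = √[μ(2/r₁ − 1/a_t)] = 2038 m/s.
Δv₁ = v_p − v_c1 = 415.0 m/s.
At r₂: circular v_c2 = √(μ/r₂) = 840.7 m/s; transfer-apolune v_a = √[μ(2/r₂ − 1/a_t)] = 546.9 m/s.
Δv₂ = v_c2 − v_a = 293.8 m/s.
Total Δv = Δv₁ + Δv₂ = 708.8 m/s.

Δv_total ≈ 708.8 m/s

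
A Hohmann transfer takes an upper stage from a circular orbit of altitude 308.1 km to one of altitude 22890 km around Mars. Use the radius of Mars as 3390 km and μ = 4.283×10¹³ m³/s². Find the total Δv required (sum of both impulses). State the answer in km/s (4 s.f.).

r₁ = 3390 + 308.1 = 3698.1 km = 3.6981×10⁶ m.
r₂ = 3390 + 22890 = 26280 km = 2.6280×10⁷ m.
Transfer ellipse a_t = (r₁ + r₂)/2 = 1.499×10⁷ m.
At r₁: circular v_c1 = √(μ/r₁) = 3403 m/s; transfer-periapsis v_p = √[μ(2/r₁ − 1/a_t)] = 4506 m/s.
Δv₁ = v_p − v_c1 = 1103 m/s.
At r₂: circular v_c2 = √(μ/r₂) = 1277 m/s; transfer-apoapsis v_a = √[μ(2/r₂ − 1/a_t)] = 634.1 m/s.
Δv₂ = v_c2 − v_a = 642.5 m/s.
Total Δv = Δv₁ + Δv₂ = 1746 m/s = 1.746 km/s.

Δv_total ≈ 1.746 km/s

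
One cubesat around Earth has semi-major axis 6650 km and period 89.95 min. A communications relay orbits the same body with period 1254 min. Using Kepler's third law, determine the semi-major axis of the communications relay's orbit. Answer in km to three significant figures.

a₂ ≈ 38500 km

Kepler's third law: a³ ∝ T², so a₂ = a₁ (T₂/T₁)^(2/3).
T₂/T₁ = 13.94, (T₂/T₁)^(2/3) = 5.792.
a₂ = 6650 × 5.792 = 38520 km.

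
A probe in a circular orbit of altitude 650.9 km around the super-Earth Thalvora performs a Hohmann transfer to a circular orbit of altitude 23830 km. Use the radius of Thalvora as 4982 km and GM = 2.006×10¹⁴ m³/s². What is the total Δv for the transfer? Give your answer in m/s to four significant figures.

Δv_total ≈ 2881 m/s

r₁ = 4982 + 650.9 = 5632.9 km = 5.6329×10⁶ m.
r₂ = 4982 + 23830 = 28812 km = 2.8812×10⁷ m.
Transfer ellipse a_t = (r₁ + r₂)/2 = 1.722×10⁷ m.
At r₁: circular v_c1 = √(μ/r₁) = 5968 m/s; transfer-periapsis v_p = √[μ(2/r₁ − 1/a_t)] = 7719 m/s.
Δv₁ = v_p − v_c1 = 1751 m/s.
At r₂: circular v_c2 = √(μ/r₂) = 2639 m/s; transfer-apoapsis v_a = √[μ(2/r₂ − 1/a_t)] = 1509 m/s.
Δv₂ = v_c2 − v_a = 1130 m/s.
Total Δv = Δv₁ + Δv₂ = 2881 m/s.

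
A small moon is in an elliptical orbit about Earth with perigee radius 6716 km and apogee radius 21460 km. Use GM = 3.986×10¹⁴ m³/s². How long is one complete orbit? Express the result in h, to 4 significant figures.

Semi-major axis a = (r_p + r_a)/2 = (6716.0 + 21460)/2 = 14088 km = 1.409×10⁷ m.
By Kepler's third law T = 2π√(a³/μ) = 2π × 2.649×10³ = 1.664×10⁴ s.
= 4.623 h.

T ≈ 4.623 h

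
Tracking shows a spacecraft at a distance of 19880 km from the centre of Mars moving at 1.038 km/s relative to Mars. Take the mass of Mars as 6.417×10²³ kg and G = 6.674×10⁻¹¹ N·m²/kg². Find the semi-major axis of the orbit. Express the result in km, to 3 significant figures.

a ≈ 13300 km

μ = GM = 6.674×10⁻¹¹ × 6.417×10²³ = 4.283×10¹³ m³/s².
r = 1.988×10⁷ m.
Vis-viva rearranged: 1/a = 2/r − v²/μ = 1.006×10⁻⁷ − 2.516×10⁻⁸ = 7.545×10⁻⁸ m⁻¹.
a = 1.325×10⁷ m = 13255 km.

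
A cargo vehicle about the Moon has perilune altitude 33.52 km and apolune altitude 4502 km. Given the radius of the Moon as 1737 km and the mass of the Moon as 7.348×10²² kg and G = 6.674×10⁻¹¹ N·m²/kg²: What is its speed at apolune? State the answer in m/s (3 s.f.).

μ = GM = 6.674×10⁻¹¹ × 7.348×10²² = 4.904×10¹² m³/s².
r_p = 1737 + 33.52 = 1770.5 km = 1.7705×10⁶ m.
r_a = 1737 + 4502 = 6239.0 km = 6.2390×10⁶ m.
Semi-major axis a = (r_p + r_a)/2 = 4004.8 km = 4.005×10⁶ m.
Vis-viva: v² = μ(2/r − 1/a) = 4.904×10¹² × (3.206×10⁻⁷ − 2.497×10⁻⁷) = 3.475×10⁵ m²/s².
v = 589.5 m/s.

v ≈ 589 m/s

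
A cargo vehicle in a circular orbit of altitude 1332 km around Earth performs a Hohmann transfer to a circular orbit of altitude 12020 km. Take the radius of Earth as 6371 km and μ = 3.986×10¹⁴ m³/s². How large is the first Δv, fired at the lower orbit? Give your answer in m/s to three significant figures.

Δv ≈ 1350 m/s

r₁ = 6371 + 1332 = 7703.0 km = 7.7030×10⁶ m.
r₂ = 6371 + 12020 = 18391 km = 1.8391×10⁷ m.
Transfer ellipse a_t = (r₁ + r₂)/2 = 1.305×10⁷ m.
At r₁: circular v_c1 = √(μ/r₁) = 7193 m/s; transfer-perigee v_p = √[μ(2/r₁ − 1/a_t)] = 8541 m/s.
Δv₁ = v_p − v_c1 = 1347 m/s.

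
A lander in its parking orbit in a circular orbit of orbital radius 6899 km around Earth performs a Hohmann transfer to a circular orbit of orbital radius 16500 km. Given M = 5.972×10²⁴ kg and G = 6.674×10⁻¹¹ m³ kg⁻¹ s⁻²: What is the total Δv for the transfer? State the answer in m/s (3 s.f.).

μ = GM = 6.674×10⁻¹¹ × 5.972×10²⁴ = 3.986×10¹⁴ m³/s².
r₁ = 6899 km = 6.899×10⁶ m.
r₂ = 16500 km = 1.650×10⁷ m.
Transfer ellipse a_t = (r₁ + r₂)/2 = 1.170×10⁷ m.
At r₁: circular v_c1 = √(μ/r₁) = 7601 m/s; transfer-perigee v_p = √[μ(2/r₁ − 1/a_t)] = 9026 m/s.
Δv₁ = v_p − v_c1 = 1426 m/s.
At r₂: circular v_c2 = √(μ/r₂) = 4915 m/s; transfer-apogee v_a = √[μ(2/r₂ − 1/a_t)] = 3774 m/s.
Δv₂ = v_c2 − v_a = 1141 m/s.
Total Δv = Δv₁ + Δv₂ = 2566 m/s.

Δv_total ≈ 2570 m/s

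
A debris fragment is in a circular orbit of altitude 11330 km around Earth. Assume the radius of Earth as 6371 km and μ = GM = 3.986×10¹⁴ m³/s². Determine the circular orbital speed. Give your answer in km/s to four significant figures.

v ≈ 4.745 km/s

r = 6371 + 11330 = 17701 km = 1.7701×10⁷ m.
For a circular orbit v = √(μ/r) = √(3.986×10¹⁴ / 1.770×10⁷) = √(2.252×10⁷) = 4745 m/s.
That is 4.745 km/s.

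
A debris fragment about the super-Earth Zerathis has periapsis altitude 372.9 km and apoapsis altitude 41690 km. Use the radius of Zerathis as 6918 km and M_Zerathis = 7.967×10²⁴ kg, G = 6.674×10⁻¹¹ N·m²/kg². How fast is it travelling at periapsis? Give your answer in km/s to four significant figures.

v ≈ 11.26 km/s

μ = GM = 6.674×10⁻¹¹ × 7.967×10²⁴ = 5.317×10¹⁴ m³/s².
r_p = 6918 + 372.9 = 7290.9 km = 7.2909×10⁶ m.
r_a = 6918 + 41690 = 48608 km = 4.8608×10⁷ m.
Semi-major axis a = (r_p + r_a)/2 = 27949 km = 2.795×10⁷ m.
Vis-viva: v² = μ(2/r − 1/a) = 5.317×10¹⁴ × (2.743×10⁻⁷ − 3.578×10⁻⁸) = 1.268×10⁸ m²/s².
v = 11260 m/s = 11.26 km/s.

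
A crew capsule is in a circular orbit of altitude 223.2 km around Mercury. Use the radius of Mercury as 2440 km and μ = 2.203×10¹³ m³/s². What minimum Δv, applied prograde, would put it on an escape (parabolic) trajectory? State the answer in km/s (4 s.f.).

r = 2440 + 223.2 = 2663.2 km = 2.6632×10⁶ m.
Circular speed v_c = √(μ/r) = 2876 m/s.
Escape speed v_esc = √(2μ/r) = √2 × v_c = 4067 m/s.
Δv = v_esc − v_c = 1191 m/s = 1.191 km/s.

Δv ≈ 1.191 km/s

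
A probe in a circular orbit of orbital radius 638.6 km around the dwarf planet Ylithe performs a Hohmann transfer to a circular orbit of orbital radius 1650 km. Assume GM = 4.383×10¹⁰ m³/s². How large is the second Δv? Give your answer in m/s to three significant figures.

Δv ≈ 41.2 m/s

r₁ = 638.6 km = 6.386×10⁵ m.
r₂ = 1650 km = 1.650×10⁶ m.
Transfer ellipse a_t = (r₁ + r₂)/2 = 1.144×10⁶ m.
At r₁: circular v_c1 = √(μ/r₁) = 262.0 m/s; transfer-periapsis v_p = √[μ(2/r₁ − 1/a_t)] = 314.6 m/s.
At r₂: circular v_c2 = √(μ/r₂) = 163.0 m/s; transfer-apoapsis v_a = √[μ(2/r₂ − 1/a_t)] = 121.8 m/s.
Δv₂ = v_c2 − v_a = 41.23 m/s.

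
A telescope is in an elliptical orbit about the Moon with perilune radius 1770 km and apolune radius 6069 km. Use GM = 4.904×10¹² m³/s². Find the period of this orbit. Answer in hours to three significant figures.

Semi-major axis a = (r_p + r_a)/2 = (1770.0 + 6069.0)/2 = 3919.5 km = 3.920×10⁶ m.
By Kepler's third law T = 2π√(a³/μ) = 2π × 3.504×10³ = 2.202×10⁴ s.
= 6.116 hours.

T ≈ 6.12 hours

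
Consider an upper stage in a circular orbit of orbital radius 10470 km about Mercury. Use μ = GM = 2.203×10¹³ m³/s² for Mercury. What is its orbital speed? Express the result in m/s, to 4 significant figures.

r = 10470 km = 1.047×10⁷ m.
For a circular orbit v = √(μ/r) = √(2.203×10¹³ / 1.047×10⁷) = √(2.104×10⁶) = 1451 m/s.

v ≈ 1451 m/s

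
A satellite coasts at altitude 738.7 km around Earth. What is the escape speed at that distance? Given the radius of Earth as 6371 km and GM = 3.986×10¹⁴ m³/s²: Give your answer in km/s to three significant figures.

r = 6371 + 738.7 = 7109.7 km = 7.1097×10⁶ m.
Escape speed v_esc = √(2μ/r) = √(2 × 3.986×10¹⁴ / 7.110×10⁶) = √(1.121×10⁸) = 10590 m/s.
= 10.59 km/s.

v_esc ≈ 10.6 km/s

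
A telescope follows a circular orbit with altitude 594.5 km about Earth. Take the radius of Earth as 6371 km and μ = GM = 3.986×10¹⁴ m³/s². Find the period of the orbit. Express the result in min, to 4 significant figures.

T ≈ 96.42 min

r = 6371 + 594.5 = 6965.5 km = 6.9655×10⁶ m.
Kepler's third law: T = 2π√(r³/μ) = 2π√((6.966×10⁶)³ / 3.986×10¹⁴).
r³/μ = 8.479×10⁵ s², so T = 2π × 9.208×10² = 5.785×10³ s.
Converting: 5.785×10³ s ÷ 60.00 = 96.42 min.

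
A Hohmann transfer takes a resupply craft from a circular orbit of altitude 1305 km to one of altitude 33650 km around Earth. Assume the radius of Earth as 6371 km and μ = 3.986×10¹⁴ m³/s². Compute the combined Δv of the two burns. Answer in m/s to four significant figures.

Δv_total ≈ 3494 m/s

r₁ = 6371 + 1305 = 7676.0 km = 7.6760×10⁶ m.
r₂ = 6371 + 33650 = 40021 km = 4.0021×10⁷ m.
Transfer ellipse a_t = (r₁ + r₂)/2 = 2.385×10⁷ m.
At r₁: circular v_c1 = √(μ/r₁) = 7206 m/s; transfer-perigee v_p = √[μ(2/r₁ − 1/a_t)] = 9335 m/s.
Δv₁ = v_p − v_c1 = 2129 m/s.
At r₂: circular v_c2 = √(μ/r₂) = 3156 m/s; transfer-apogee v_a = √[μ(2/r₂ − 1/a_t)] = 1790 m/s.
Δv₂ = v_c2 − v_a = 1365 m/s.
Total Δv = Δv₁ + Δv₂ = 3494 m/s.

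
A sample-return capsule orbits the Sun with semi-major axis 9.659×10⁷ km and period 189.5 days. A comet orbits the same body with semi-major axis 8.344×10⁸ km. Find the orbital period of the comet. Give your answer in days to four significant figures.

Kepler's third law: T² ∝ a³, so T₂ = T₁ (a₂/a₁)^(3/2).
a₂/a₁ = 8.639, (a₂/a₁)^(3/2) = 25.39.
T₂ = 189.5 × 25.39 = 4811 days.

T₂ ≈ 4811 days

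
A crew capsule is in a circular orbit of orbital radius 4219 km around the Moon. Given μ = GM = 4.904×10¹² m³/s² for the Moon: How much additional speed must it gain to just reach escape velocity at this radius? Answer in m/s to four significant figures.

Δv ≈ 446.6 m/s

r = 4219 km = 4.219×10⁶ m.
Circular speed v_c = √(μ/r) = 1078 m/s.
Escape speed v_esc = √(2μ/r) = √2 × v_c = 1525 m/s.
Δv = v_esc − v_c = 446.6 m/s.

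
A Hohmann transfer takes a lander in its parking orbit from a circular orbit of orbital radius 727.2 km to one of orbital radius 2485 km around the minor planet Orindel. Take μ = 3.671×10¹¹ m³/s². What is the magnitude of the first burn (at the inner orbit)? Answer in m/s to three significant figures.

r₁ = 727.2 km = 7.272×10⁵ m.
r₂ = 2485 km = 2.485×10⁶ m.
Transfer ellipse a_t = (r₁ + r₂)/2 = 1.606×10⁶ m.
At r₁: circular v_c1 = √(μ/r₁) = 710.5 m/s; transfer-periapsis v_p = √[μ(2/r₁ − 1/a_t)] = 883.8 m/s.
Δv₁ = v_p − v_c1 = 173.3 m/s.

Δv ≈ 173 m/s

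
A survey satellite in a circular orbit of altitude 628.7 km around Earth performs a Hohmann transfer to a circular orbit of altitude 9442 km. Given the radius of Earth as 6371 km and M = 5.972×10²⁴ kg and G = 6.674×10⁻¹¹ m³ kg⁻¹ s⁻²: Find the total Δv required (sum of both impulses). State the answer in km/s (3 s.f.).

Δv_total ≈ 2.43 km/s

μ = GM = 6.674×10⁻¹¹ × 5.972×10²⁴ = 3.986×10¹⁴ m³/s².
r₁ = 6371 + 628.7 = 6999.7 km = 6.9997×10⁶ m.
r₂ = 6371 + 9442 = 15813 km = 1.5813×10⁷ m.
Transfer ellipse a_t = (r₁ + r₂)/2 = 1.141×10⁷ m.
At r₁: circular v_c1 = √(μ/r₁) = 7546 m/s; transfer-perigee v_p = √[μ(2/r₁ − 1/a_t)] = 8885 m/s.
Δv₁ = v_p − v_c1 = 1339 m/s.
At r₂: circular v_c2 = √(μ/r₂) = 5020 m/s; transfer-apogee v_a = √[μ(2/r₂ − 1/a_t)] = 3933 m/s.
Δv₂ = v_c2 − v_a = 1088 m/s.
Total Δv = Δv₁ + Δv₂ = 2426 m/s = 2.426 km/s.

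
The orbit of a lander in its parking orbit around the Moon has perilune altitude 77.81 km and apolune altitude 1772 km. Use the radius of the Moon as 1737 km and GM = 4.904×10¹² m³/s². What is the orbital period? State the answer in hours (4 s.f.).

r_p = 1737 + 77.81 = 1814.8 km = 1.8148×10⁶ m.
r_a = 1737 + 1772 = 3509.0 km = 3.5090×10⁶ m.
Semi-major axis a = (r_p + r_a)/2 = (1814.8 + 3509.0)/2 = 2661.9 km = 2.662×10⁶ m.
By Kepler's third law T = 2π√(a³/μ) = 2π × 1.961×10³ = 1.232×10⁴ s.
= 3.423 hours.

T ≈ 3.423 hours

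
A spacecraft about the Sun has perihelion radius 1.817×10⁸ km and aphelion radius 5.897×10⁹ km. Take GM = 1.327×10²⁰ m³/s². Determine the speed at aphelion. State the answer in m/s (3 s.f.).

v ≈ 1160 m/s

Semi-major axis a = (r_p + r_a)/2 = 3.0394×10⁹ km = 3.039×10¹² m.
Vis-viva: v² = μ(2/r − 1/a) = 1.327×10²⁰ × (3.392×10⁻¹³ − 3.290×10⁻¹³) = 1.345×10⁶ m²/s².
v = 1160 m/s.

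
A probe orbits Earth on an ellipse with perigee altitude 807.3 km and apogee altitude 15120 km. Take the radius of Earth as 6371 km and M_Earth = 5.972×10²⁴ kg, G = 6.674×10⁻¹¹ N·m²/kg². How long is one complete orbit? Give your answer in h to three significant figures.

T ≈ 4.74 h

μ = GM = 6.674×10⁻¹¹ × 5.972×10²⁴ = 3.986×10¹⁴ m³/s².
r_p = 6371 + 807.3 = 7178.3 km = 7.1783×10⁶ m.
r_a = 6371 + 15120 = 21491 km = 2.1491×10⁷ m.
Semi-major axis a = (r_p + r_a)/2 = (7178.3 + 21491)/2 = 14335 km = 1.433×10⁷ m.
By Kepler's third law T = 2π√(a³/μ) = 2π × 2.718×10³ = 1.708×10⁴ s.
= 4.745 h.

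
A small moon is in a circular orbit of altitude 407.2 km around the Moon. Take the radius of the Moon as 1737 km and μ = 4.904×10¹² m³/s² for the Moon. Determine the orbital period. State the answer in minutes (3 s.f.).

r = 1737 + 407.2 = 2144.2 km = 2.1442×10⁶ m.
Kepler's third law: T = 2π√(r³/μ) = 2π√((2.144×10⁶)³ / 4.904×10¹²).
r³/μ = 2.010×10⁶ s², so T = 2π × 1.418×10³ = 8.908×10³ s.
Converting: 8.908×10³ s ÷ 60.00 = 148.5 minutes.

T ≈ 148 minutes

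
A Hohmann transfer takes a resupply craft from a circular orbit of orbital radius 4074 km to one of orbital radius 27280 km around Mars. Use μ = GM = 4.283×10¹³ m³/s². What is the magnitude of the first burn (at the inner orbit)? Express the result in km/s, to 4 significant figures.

Δv ≈ 1.035 km/s

r₁ = 4074 km = 4.074×10⁶ m.
r₂ = 27280 km = 2.728×10⁷ m.
Transfer ellipse a_t = (r₁ + r₂)/2 = 1.568×10⁷ m.
At r₁: circular v_c1 = √(μ/r₁) = 3242 m/s; transfer-periapsis v_p = √[μ(2/r₁ − 1/a_t)] = 4277 m/s.
Δv₁ = v_p − v_c1 = 1035 m/s.
= 1.035 km/s.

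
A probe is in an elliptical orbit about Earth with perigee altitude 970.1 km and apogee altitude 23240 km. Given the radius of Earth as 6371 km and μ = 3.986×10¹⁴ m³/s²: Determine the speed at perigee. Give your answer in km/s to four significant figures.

v ≈ 9.328 km/s

r_p = 6371 + 970.1 = 7341.1 km = 7.3411×10⁶ m.
r_a = 6371 + 23240 = 29611 km = 2.9611×10⁷ m.
Semi-major axis a = (r_p + r_a)/2 = 18476 km = 1.848×10⁷ m.
Vis-viva: v² = μ(2/r − 1/a) = 3.986×10¹⁴ × (2.724×10⁻⁷ − 5.412×10⁻⁸) = 8.702×10⁷ m²/s².
v = 9328 m/s = 9.328 km/s.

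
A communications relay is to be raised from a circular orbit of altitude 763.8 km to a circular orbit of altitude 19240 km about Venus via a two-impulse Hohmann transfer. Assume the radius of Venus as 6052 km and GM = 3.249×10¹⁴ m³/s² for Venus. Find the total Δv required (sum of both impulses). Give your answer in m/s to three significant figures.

Δv_total ≈ 3010 m/s

r₁ = 6052 + 763.8 = 6815.8 km = 6.8158×10⁶ m.
r₂ = 6052 + 19240 = 25292 km = 2.5292×10⁷ m.
Transfer ellipse a_t = (r₁ + r₂)/2 = 1.605×10⁷ m.
At r₁: circular v_c1 = √(μ/r₁) = 6904 m/s; transfer-periapsis v_p = √[μ(2/r₁ − 1/a_t)] = 8666 m/s.
Δv₁ = v_p − v_c1 = 1762 m/s.
At r₂: circular v_c2 = √(μ/r₂) = 3584 m/s; transfer-apoapsis v_a = √[μ(2/r₂ − 1/a_t)] = 2335 m/s.
Δv₂ = v_c2 − v_a = 1249 m/s.
Total Δv = Δv₁ + Δv₂ = 3011 m/s.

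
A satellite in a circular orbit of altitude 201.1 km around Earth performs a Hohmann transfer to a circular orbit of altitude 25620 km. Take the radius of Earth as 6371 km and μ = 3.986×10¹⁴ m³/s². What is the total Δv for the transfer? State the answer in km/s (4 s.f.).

Δv_total ≈ 3.713 km/s

r₁ = 6371 + 201.1 = 6572.1 km = 6.5721×10⁶ m.
r₂ = 6371 + 25620 = 31991 km = 3.1991×10⁷ m.
Transfer ellipse a_t = (r₁ + r₂)/2 = 1.928×10⁷ m.
At r₁: circular v_c1 = √(μ/r₁) = 7788 m/s; transfer-perigee v_p = √[μ(2/r₁ − 1/a_t)] = 10030 m/s.
Δv₁ = v_p − v_c1 = 2244 m/s.
At r₂: circular v_c2 = √(μ/r₂) = 3530 m/s; transfer-apogee v_a = √[μ(2/r₂ − 1/a_t)] = 2061 m/s.
Δv₂ = v_c2 − v_a = 1469 m/s.
Total Δv = Δv₁ + Δv₂ = 3713 m/s = 3.713 km/s.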